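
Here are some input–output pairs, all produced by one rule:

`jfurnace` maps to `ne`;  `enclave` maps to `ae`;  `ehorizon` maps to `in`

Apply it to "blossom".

sb

The transformation: move the first 2 characters to the end (rotate left by 2), then keep one character in every 3, starting at position 3 (positions 3rd, 6th, 9th, ...).
For "blossom", step one produces "ossombl"; step two turns that into "sb".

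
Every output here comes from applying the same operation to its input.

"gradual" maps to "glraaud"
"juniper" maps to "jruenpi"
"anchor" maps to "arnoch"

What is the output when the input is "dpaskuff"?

dfpfausk

What's happening: take characters alternately from the front and the back (1st, last, 2nd, 2nd-last, ...).
On "dpaskuff" that produces "dfpfausk".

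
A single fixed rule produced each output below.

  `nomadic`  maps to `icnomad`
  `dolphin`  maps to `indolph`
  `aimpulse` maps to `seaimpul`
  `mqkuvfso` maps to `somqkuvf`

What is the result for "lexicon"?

Each output is the input with this applied: move the last 2 characters to the front (rotate right by 2).
"lexicon" → "onlexic".

onlexic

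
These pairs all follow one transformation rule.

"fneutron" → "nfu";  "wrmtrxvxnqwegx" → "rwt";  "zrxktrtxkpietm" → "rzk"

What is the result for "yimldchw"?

iyl

The transformation: swap each adjacent pair of characters (1↔2, 3↔4, ...), then keep only the first 3 characters.
On "yimldchw": the first step gives "iylmcdwh", and the second then gives "iyl".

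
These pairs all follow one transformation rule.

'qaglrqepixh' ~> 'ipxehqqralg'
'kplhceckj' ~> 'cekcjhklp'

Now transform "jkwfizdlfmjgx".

Rule — move the last 3 characters to the front (rotate right by 3), then take characters alternately from the front and the back (1st, last, 2nd, 2nd-last, ...).
On "jkwfizdlfmjgx": the first step gives "jgxjkwfizdlfm", and the second then gives "jmgfxljdkzwif".

jmgfxljdkzwif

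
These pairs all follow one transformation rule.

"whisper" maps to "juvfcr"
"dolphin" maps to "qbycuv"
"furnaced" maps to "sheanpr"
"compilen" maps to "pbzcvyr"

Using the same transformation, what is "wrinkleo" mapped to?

jevaxyr

The pattern: delete the last character, then shift every letter 13 places forward in the alphabet (wrapping around) — i.e. ROT13.
On "wrinkleo" that produces "jevaxyr".
(Check on "furnaced": → "furnace" → "sheanpr" ✓)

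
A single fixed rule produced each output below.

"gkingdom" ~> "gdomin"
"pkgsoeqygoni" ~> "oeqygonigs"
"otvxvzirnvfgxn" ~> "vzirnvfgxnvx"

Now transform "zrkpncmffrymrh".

ncmffrymrhkp

Rule — delete the first 2 characters, then move the first 2 characters to the end (rotate left by 2).
For "zrkpncmffrymrh", step one produces "kpncmffrymrh"; step two turns that into "ncmffrymrhkp".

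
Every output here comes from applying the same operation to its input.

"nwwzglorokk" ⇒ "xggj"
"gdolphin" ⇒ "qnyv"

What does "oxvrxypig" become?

Each output is the input with this applied: shift every letter 10 places forward in the alphabet (wrapping around), then keep only the first 4 characters.
Doing the same to "oxvrxypig": "yhfb".

yhfb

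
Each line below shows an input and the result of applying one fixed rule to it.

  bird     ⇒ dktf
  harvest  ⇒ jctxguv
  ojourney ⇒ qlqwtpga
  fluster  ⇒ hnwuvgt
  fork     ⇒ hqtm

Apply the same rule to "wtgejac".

The rule is to shift every letter 2 places forward in the alphabet (wrapping around).
Applying that to "wtgejac" gives "yviglce".

yviglce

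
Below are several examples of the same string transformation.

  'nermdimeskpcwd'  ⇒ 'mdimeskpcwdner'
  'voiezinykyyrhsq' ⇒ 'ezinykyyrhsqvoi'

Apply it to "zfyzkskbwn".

The rule is to move the first 3 characters to the end (rotate left by 3).
Applying that to "zfyzkskbwn" gives "zkskbwnzfy".

zkskbwnzfy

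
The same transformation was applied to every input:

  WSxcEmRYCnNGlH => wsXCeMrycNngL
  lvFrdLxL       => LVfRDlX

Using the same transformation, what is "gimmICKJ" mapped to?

GIMMick

In each case the input is transformed by: delete the last character, then flip the case of every letter.
Starting from "gimmICKJ": after the first operation, "gimmICK"; after the second, "GIMMick".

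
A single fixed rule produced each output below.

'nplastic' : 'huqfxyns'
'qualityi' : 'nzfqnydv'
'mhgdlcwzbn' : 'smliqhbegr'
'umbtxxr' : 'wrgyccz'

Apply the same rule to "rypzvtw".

The transformation: swap the first and last characters, then shift every letter 5 places forward in the alphabet (wrapping around).
For "rypzvtw" the result is "bdueayw".

bdueayw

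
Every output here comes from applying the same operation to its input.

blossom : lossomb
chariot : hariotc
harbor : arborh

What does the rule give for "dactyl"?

actyld

Rule — move the first character to the end.
For "dactyl" the result is "actyld".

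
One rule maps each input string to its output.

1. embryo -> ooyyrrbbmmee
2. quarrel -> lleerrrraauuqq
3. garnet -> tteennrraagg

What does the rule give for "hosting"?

ggnniittssoohh

What's happening: reverse the string, then double every character.
Starting from "hosting": after the first operation, "gnitsoh"; after the second, "ggnniittssoohh".
(Check on "embryo": → "oyrbme" → "ooyyrrbbmmee" ✓)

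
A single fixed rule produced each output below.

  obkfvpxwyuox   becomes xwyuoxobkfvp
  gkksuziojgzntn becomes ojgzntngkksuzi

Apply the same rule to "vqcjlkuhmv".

The rule is to swap the front and back halves of the string.
Doing the same to "vqcjlkuhmv": "kuhmvvqcjl".

kuhmvvqcjl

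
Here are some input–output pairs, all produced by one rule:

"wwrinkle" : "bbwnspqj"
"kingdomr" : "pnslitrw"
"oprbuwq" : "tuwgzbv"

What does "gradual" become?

In each case the input is transformed by: shift every letter 5 places forward in the alphabet (wrapping around).
Applying that to "gradual" gives "lwfizfq".

lwfizfq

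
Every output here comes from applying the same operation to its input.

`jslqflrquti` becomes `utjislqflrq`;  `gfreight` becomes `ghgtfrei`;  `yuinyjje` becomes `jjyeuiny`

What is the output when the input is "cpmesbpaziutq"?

Each output is the input with this applied: swap the first and last characters, then move the last 3 characters to the front (rotate right by 3).
Starting from "cpmesbpaziutq": after the first operation, "qpmesbpaziutc"; after the second, "utcqpmesbpazi".

utcqpmesbpazi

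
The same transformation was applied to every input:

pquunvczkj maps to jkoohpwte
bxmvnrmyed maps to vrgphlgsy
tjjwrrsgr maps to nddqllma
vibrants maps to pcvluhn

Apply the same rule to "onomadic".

ihiguxc

The pattern: shift every letter 6 places backward in the alphabet (wrapping around), then delete the last character.
"onomadic" → "ihiguxcw" → "ihiguxc".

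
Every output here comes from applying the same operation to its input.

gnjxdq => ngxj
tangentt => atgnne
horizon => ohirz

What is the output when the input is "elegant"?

legea

Rule — delete the last 2 characters, then swap each adjacent pair of characters (1↔2, 3↔4, ...).
For "elegant", step one produces "elega"; step two turns that into "legea".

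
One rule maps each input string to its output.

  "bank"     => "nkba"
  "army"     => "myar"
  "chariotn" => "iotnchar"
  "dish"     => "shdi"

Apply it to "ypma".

The rule is to swap the front and back halves of the string.
Doing the same to "ypma": "mayp".

mayp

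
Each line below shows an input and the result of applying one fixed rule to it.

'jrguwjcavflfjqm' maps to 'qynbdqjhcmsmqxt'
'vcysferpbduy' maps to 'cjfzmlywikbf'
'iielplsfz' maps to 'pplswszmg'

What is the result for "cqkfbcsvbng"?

jxrmijzciun

Rule — shift every letter 7 places forward in the alphabet (wrapping around).
Applying that to "cqkfbcsvbng" gives "jxrmijzciun".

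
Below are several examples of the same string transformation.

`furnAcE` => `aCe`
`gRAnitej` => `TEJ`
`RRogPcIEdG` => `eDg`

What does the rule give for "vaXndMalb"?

Each output is the input with this applied: flip the case of every letter, then keep only the last 3 characters.
"vaXndMalb" → "VAxNDmALB" → "ALB".

ALB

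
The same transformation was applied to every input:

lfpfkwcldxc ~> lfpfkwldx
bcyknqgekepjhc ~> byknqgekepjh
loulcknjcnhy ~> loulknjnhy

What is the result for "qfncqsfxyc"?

The pattern: remove every "c".
For "qfncqsfxyc" the result is "qfnqsfxy".

qfnqsfxy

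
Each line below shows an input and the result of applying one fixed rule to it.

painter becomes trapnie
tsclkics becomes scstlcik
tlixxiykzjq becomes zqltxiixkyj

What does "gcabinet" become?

In each case the input is transformed by: swap each adjacent pair of characters (1↔2, 3↔4, ...), then move the last 2 characters to the front (rotate right by 2).
Starting from "gcabinet": after the first operation, "cgbanite"; after the second, "tecgbani".

tecgbani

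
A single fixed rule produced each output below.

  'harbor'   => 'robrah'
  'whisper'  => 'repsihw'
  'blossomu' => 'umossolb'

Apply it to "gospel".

Each output is the input with this applied: reverse the string.
For "gospel" the result is "lepsog".

lepsog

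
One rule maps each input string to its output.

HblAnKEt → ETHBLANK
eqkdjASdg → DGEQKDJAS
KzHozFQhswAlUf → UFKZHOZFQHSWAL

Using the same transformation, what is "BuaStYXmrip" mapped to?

Each output is the input with this applied: move the last 2 characters to the front (rotate right by 2), then convert every letter to uppercase.
Working it through for "BuaStYXmrip": intermediate "ipBuaStYXmr", final "IPBUASTYXMR".

IPBUASTYXMR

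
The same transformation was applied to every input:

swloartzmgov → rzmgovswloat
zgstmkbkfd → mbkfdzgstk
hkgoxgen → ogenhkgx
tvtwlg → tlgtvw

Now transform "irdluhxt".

lhxtirdu

The pattern: swap the front and back halves of the string, then swap the first and last characters.
"irdluhxt" → "lhxtirdu".
(Check on "hkgoxgen": → "xgenhkgo" → "ogenhkgx" ✓)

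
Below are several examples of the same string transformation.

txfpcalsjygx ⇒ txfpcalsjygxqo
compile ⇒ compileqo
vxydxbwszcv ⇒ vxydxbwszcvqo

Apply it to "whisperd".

whisperdqo

Each output is the input with this applied: append "qo".
Doing the same to "whisperd": "whisperdqo".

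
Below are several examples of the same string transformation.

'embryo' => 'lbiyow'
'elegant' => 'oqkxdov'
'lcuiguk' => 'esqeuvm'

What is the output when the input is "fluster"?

ecdobpv

Rule — move the first 2 characters to the end (rotate left by 2), then shift every letter 10 places forward in the alphabet (wrapping around).
Applying both steps to "fluster": "usterfl", then "ecdobpv".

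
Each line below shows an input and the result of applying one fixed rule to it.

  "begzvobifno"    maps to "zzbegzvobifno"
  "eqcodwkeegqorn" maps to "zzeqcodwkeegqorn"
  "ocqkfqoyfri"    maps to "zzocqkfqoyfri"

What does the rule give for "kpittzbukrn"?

The transformation: prepend "zz".
For "kpittzbukrn" the result is "zzkpittzbukrn".

zzkpittzbukrn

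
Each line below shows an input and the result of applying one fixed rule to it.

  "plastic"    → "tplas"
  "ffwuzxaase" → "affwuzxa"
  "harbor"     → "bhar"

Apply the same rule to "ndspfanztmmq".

Rule — delete the last 2 characters, then move the last character to the front.
"ndspfanztmmq" → "ndspfanztm" → "mndspfanzt".

mndspfanzt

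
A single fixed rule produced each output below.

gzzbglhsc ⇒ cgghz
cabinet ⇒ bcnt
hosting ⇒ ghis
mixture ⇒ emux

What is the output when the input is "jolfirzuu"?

ijluz

In each case the input is transformed by: keep every other character starting from the first (positions 1st, 3rd, 5th, ...), then sort the characters into alphabetical order.
On "jolfirzuu": the first step gives "jlizu", and the second then gives "ijluz".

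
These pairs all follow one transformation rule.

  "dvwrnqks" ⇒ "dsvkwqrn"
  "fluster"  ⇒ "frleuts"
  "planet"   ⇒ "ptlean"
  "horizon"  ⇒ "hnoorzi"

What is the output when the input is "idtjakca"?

The pattern: take characters alternately from the front and the back (1st, last, 2nd, 2nd-last, ...).
Doing the same to "idtjakca": "iadctkja".

iadctkja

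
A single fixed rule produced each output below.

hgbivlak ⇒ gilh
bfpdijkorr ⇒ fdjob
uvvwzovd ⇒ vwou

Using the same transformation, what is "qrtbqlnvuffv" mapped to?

rblvfq

Looking at the pairs, the operation is to swap the first and last characters, then keep every other character starting from the second (positions 2nd, 4th, 6th, ...).
Starting from "qrtbqlnvuffv": after the first operation, "vrtbqlnvuffq"; after the second, "rblvfq".
(Check on "bfpdijkorr": → "rfpdijkorb" → "fdjob" ✓)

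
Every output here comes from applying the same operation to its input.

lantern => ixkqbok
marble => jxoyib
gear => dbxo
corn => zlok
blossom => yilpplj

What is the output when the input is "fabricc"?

cxyofzz

Each output is the input with this applied: shift every letter 3 places backward in the alphabet (wrapping around).
On "fabricc" that produces "cxyofzz".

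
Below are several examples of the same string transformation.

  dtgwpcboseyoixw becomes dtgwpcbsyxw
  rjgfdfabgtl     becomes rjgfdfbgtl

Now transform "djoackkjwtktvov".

djckkjwtktvv

The pattern: remove every vowel.
For "djoackkjwtktvov" the result is "djckkjwtktvv".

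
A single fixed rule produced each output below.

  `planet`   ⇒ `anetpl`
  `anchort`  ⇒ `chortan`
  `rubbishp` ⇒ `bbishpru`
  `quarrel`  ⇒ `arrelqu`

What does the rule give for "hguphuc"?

uphuchg

The transformation: move the first 2 characters to the end (rotate left by 2).
For "hguphuc" the result is "uphuchg".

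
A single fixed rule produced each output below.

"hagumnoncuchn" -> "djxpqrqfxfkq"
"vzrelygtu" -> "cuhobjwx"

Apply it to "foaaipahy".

rddlsdkb

Each output is the input with this applied: delete the first character, then shift every letter 3 places forward in the alphabet (wrapping around).
For "foaaipahy", step one produces "oaaipahy"; step two turns that into "rddlsdkb".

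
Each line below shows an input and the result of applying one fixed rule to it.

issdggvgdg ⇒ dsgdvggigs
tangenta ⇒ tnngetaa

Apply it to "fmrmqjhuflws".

wrlmfqujhfsm

Each output is the input with this applied: take characters alternately from the front and the back (1st, last, 2nd, 2nd-last, ...), then move the first 3 characters to the end (rotate left by 3).
Working it through for "fmrmqjhuflws": intermediate "fsmwrlmfqujh", final "wrlmfqujhfsm".
(Check on "tangenta": → "taatnnge" → "tnngetaa" ✓)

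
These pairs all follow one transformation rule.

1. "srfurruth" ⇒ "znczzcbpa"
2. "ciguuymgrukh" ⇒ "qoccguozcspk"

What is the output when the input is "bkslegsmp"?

Each output is the input with this applied: shift every letter 8 places forward in the alphabet (wrapping around), then move the first character to the end.
On "bkslegsmp": the first step gives "jsatmoaux", and the second then gives "satmoauxj".
(Check on "ciguuymgrukh": → "kqoccguozcsp" → "qoccguozcspk" ✓)

satmoauxj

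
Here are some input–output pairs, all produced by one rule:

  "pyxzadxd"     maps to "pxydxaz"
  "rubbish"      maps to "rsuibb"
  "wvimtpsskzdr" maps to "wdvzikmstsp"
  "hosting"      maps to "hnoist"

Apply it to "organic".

Rule — delete the last character, then take characters alternately from the front and the back (1st, last, 2nd, 2nd-last, ...).
Applying that to "organic" gives "oirnga".

oirnga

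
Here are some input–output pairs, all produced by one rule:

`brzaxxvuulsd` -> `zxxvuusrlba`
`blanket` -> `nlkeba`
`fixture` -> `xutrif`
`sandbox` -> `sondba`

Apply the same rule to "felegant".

nlgfeea

The transformation: delete the last character, then sort the characters into reverse alphabetical order.
On "felegant": the first step gives "felegan", and the second then gives "nlgfeea".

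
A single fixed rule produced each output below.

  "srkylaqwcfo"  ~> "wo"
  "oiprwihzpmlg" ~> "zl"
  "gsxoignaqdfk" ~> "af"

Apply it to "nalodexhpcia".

hi

The rule is to keep one character in every 3, starting at position 2 (positions 2nd, 5th, 8th, ...), then delete the first 2 characters.
On "nalodexhpcia" that produces "hi".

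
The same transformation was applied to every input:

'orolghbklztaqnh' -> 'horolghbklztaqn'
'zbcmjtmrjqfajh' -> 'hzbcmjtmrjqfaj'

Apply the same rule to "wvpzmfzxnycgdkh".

The rule is to move the last character to the front.
Applying that to "wvpzmfzxnycgdkh" gives "hwvpzmfzxnycgdk".

hwvpzmfzxnycgdk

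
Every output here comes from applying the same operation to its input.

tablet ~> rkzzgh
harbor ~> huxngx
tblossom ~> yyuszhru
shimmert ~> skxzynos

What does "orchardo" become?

gxjuuxin

In each case the input is transformed by: shift every letter 6 places forward in the alphabet (wrapping around), then swap the front and back halves of the string.
Working it through for "orchardo": intermediate "uxingxju", final "gxjuuxin".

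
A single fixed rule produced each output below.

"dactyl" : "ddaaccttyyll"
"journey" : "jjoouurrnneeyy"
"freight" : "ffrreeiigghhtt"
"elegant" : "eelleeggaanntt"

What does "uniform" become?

uunniiffoorrmm

The pattern: double every character.
"uniform" → "uunniiffoorrmm".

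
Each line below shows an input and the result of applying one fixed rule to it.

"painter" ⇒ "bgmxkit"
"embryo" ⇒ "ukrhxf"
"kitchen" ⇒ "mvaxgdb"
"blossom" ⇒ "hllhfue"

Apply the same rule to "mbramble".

ktfuexfu

Rule — shift every letter 7 places backward in the alphabet (wrapping around), then move the first 2 characters to the end (rotate left by 2).
Starting from "mbramble": after the first operation, "fuktfuex"; after the second, "ktfuexfu".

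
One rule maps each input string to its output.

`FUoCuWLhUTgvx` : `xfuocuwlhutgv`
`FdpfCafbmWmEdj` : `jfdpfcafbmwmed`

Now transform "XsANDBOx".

Each output is the input with this applied: move the last character to the front, then convert every letter to lowercase.
"XsANDBOx" → "xxsandbo".

xxsandbo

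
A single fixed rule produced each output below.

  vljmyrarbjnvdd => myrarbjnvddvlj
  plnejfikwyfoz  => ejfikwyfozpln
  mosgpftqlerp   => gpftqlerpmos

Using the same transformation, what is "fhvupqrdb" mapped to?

What's happening: move the first 3 characters to the end (rotate left by 3).
So "fhvupqrdb" becomes "upqrdbfhv".

upqrdbfhv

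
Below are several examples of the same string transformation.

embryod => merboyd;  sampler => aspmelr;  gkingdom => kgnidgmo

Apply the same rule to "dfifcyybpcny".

What's happening: swap each adjacent pair of characters (1↔2, 3↔4, ...).
Doing the same to "dfifcyybpcny": "fdfiycbycpyn".

fdfiycbycpyn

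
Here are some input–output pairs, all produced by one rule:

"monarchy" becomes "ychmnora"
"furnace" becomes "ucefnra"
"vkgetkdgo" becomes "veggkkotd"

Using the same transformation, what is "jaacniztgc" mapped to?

zaccgijnta

Looking at the pairs, the operation is to sort the characters into alphabetical order, then swap the first and last characters.
For "jaacniztgc" the result is "zaccgijnta".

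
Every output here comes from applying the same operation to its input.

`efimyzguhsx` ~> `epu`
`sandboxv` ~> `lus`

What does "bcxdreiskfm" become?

hcj

The transformation: shift every letter 3 places backward in the alphabet (wrapping around), then keep only the last 3 characters.
For "bcxdreiskfm" the result is "hcj".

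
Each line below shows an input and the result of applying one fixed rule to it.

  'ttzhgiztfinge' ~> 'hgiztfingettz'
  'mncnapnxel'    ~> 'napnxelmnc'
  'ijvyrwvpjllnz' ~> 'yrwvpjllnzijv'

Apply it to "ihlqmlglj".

qmlgljihl

The transformation: move the first 3 characters to the end (rotate left by 3).
On "ihlqmlglj" that produces "qmlgljihl".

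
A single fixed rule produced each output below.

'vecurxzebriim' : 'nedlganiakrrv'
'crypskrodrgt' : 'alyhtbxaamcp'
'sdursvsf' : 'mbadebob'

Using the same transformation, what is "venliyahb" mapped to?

neuwhrqjk

Looking at the pairs, the operation is to shift every letter 9 places forward in the alphabet (wrapping around), then swap each adjacent pair of characters (1↔2, 3↔4, ...).
For "venliyahb", step one produces "enwurhjqk"; step two turns that into "neuwhrqjk".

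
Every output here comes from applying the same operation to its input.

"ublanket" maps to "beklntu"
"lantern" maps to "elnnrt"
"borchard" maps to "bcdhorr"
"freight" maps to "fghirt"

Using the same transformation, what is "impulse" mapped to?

ilmpsu

The rule is to sort the characters into alphabetical order, then delete the first character.
For "impulse", step one produces "eilmpsu"; step two turns that into "ilmpsu".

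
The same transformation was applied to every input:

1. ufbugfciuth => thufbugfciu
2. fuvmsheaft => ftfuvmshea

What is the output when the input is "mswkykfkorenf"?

The transformation: move the last 2 characters to the front (rotate right by 2).
"mswkykfkorenf" → "nfmswkykfkore".

nfmswkykfkore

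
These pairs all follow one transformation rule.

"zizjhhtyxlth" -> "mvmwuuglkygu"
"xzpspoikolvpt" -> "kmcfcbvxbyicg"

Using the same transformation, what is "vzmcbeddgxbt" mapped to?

imzporqqtkog

Looking at the pairs, the operation is to shift every letter 13 places forward in the alphabet (wrapping around) — i.e. ROT13.
On "vzmcbeddgxbt" that produces "imzporqqtkog".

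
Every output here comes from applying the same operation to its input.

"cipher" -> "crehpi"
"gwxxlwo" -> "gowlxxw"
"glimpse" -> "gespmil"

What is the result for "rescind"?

The rule is to move the first character to the end, then reverse the string.
On "rescind" that produces "rdnicse".

rdnicse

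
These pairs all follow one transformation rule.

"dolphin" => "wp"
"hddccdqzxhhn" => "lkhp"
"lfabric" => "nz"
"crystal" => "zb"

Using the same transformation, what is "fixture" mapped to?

qc

In each case the input is transformed by: shift every letter 8 places forward in the alphabet (wrapping around), then keep one character in every 3, starting at position 2 (positions 2nd, 5th, 8th, ...).
For "fixture", step one produces "nqfbczm"; step two turns that into "qc".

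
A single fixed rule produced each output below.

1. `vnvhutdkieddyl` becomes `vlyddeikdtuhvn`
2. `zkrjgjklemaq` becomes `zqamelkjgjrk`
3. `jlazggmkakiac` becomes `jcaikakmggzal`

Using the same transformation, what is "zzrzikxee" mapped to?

zeexkizrz

Rule — reverse the string, then move the last character to the front.
Working it through for "zzrzikxee": intermediate "eexkizrzz", final "zeexkizrz".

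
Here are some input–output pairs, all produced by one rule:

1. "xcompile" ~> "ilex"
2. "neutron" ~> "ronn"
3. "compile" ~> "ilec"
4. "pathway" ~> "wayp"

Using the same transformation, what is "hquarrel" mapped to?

In each case the input is transformed by: move the first character to the end, then keep only the last 4 characters.
Applying both steps to "hquarrel": "quarrelh", then "relh".

relh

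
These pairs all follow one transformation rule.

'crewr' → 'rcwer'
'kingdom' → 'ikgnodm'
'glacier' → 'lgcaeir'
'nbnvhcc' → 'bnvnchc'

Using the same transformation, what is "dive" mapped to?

idev

Each output is the input with this applied: swap each adjacent pair of characters (1↔2, 3↔4, ...).
Doing the same to "dive": "idev".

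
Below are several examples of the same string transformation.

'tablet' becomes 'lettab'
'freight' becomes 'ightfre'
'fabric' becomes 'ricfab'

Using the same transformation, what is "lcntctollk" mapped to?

tctollklcn

The transformation: move the first 3 characters to the end (rotate left by 3).
Doing the same to "lcntctollk": "tctollklcn".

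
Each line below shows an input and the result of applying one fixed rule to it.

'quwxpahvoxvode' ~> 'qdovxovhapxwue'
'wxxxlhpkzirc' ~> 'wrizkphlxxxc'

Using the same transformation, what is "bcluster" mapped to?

The pattern: reverse the string, then swap the first and last characters.
For "bcluster", step one produces "retsulcb"; step two turns that into "betsulcr".

betsulcr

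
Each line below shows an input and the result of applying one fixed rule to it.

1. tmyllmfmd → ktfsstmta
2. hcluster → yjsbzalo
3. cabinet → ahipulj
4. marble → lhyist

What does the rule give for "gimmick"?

The transformation: swap the first and last characters, then shift every letter 7 places forward in the alphabet (wrapping around).
Applying both steps to "gimmick": "kimmicg", then "rpttpjn".

rpttpjn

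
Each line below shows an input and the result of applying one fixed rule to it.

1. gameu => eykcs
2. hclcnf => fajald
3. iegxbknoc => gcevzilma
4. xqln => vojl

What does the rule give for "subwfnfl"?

qszudldj

Rule — shift every letter 2 places backward in the alphabet (wrapping around).
For "subwfnfl" the result is "qszudldj".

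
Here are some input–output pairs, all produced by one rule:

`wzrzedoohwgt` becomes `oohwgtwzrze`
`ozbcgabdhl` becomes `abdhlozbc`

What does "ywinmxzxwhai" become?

Looking at the pairs, the operation is to swap the front and back halves of the string, then delete the last character.
Applying both steps to "ywinmxzxwhai": "zxwhaiywinmx", then "zxwhaiywinm".
(Check on "wzrzedoohwgt": → "oohwgtwzrzed" → "oohwgtwzrze" ✓)

zxwhaiywinm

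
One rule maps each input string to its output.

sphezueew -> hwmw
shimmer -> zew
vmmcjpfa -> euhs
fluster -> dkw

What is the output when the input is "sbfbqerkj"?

Looking at the pairs, the operation is to shift every letter 8 places backward in the alphabet (wrapping around), then keep every other character starting from the second (positions 2nd, 4th, 6th, ...).
Working it through for "sbfbqerkj": intermediate "ktxtiwjcb", final "ttwc".
(Check on "fluster": → "xdmklwj" → "dkw" ✓)

ttwc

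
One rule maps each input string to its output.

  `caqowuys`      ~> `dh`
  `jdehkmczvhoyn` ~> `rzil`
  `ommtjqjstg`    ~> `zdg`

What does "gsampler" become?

The pattern: keep one character in every 3, starting at position 3 (positions 3rd, 6th, 9th, ...), then shift every letter 13 places forward in the alphabet (wrapping around) — i.e. ROT13.
Starting from "gsampler": after the first operation, "al"; after the second, "ny".

ny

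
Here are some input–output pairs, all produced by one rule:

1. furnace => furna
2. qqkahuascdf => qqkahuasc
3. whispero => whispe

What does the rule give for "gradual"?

gradu

Looking at the pairs, the operation is to delete the last 2 characters.
Doing the same to "gradual": "gradu".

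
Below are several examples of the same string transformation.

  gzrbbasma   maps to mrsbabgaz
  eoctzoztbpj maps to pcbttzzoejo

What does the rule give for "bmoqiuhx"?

houqibxm

Looking at the pairs, the operation is to take characters alternately from the front and the back (1st, last, 2nd, 2nd-last, ...), then move the first 3 characters to the end (rotate left by 3).
Applying both steps to "bmoqiuhx": "bxmhouqi", then "houqibxm".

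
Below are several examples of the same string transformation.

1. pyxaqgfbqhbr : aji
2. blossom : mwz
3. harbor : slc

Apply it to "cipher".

The pattern: shift every letter 11 places forward in the alphabet (wrapping around), then keep only the first 3 characters.
Applying both steps to "cipher": "ntaspc", then "nta".

nta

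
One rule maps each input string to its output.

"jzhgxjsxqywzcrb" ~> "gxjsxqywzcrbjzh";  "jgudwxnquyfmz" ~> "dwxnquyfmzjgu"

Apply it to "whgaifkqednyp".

Rule — move the first 3 characters to the end (rotate left by 3).
On "whgaifkqednyp" that produces "aifkqednypwhg".

aifkqednypwhg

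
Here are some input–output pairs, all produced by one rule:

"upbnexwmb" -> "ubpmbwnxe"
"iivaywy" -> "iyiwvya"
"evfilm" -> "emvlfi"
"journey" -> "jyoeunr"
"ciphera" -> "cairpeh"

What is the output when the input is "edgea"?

The transformation: take characters alternately from the front and the back (1st, last, 2nd, 2nd-last, ...).
"edgea" → "eadeg".

eadeg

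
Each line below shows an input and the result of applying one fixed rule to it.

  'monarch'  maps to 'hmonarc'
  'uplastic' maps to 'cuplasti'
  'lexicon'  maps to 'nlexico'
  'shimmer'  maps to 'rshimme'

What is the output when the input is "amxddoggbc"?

Looking at the pairs, the operation is to move the last character to the front.
Doing the same to "amxddoggbc": "camxddoggb".

camxddoggb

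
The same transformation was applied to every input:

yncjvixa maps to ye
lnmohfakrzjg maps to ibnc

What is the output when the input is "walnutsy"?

hp

The pattern: shift every letter 4 places backward in the alphabet (wrapping around), then keep one character in every 3, starting at position 3 (positions 3rd, 6th, 9th, ...).
Working it through for "walnutsy": intermediate "swhjqpou", final "hp".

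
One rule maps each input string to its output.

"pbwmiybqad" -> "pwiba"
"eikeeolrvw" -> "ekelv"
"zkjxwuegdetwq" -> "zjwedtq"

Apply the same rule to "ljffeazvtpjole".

lfeztjl

The transformation: keep every other character starting from the first (positions 1st, 3rd, 5th, ...).
On "ljffeazvtpjole" that produces "lfeztjl".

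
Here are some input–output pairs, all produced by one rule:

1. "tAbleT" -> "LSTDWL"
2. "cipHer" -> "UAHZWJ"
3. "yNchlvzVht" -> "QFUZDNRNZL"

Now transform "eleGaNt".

Each output is the input with this applied: shift every letter 8 places backward in the alphabet (wrapping around), then convert every letter to uppercase.
Doing the same to "eleGaNt": "WDWYSFL".

WDWYSFL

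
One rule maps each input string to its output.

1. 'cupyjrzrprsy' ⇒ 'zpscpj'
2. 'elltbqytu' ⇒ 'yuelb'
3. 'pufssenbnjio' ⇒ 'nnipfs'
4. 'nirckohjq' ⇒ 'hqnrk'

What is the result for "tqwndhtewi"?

twtwd

What's happening: keep every other character starting from the first (positions 1st, 3rd, 5th, ...), then move the first 3 characters to the end (rotate left by 3).
Applying both steps to "tqwndhtewi": "twdtw", then "twtwd".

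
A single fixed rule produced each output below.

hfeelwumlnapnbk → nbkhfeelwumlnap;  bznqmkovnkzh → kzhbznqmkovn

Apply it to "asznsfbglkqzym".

zymasznsfbglkq

In each case the input is transformed by: move the last 3 characters to the front (rotate right by 3).
"asznsfbglkqzym" → "zymasznsfbglkq".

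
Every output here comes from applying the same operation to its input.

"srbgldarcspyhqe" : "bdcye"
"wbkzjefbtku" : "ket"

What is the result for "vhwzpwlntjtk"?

wwtk

The pattern: keep one character in every 3, starting at position 3 (positions 3rd, 6th, 9th, ...).
"vhwzpwlntjtk" → "wwtk".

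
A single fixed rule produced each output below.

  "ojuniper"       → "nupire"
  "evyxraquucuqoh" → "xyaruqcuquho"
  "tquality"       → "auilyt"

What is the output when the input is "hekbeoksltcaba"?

Each output is the input with this applied: swap each adjacent pair of characters (1↔2, 3↔4, ...), then delete the first 2 characters.
"hekbeoksltcaba" → "ehbkoesktlacab" → "bkoesktlacab".

bkoesktlacab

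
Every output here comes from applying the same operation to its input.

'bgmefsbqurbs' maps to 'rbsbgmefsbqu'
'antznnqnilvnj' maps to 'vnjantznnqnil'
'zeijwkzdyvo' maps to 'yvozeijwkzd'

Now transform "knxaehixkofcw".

fcwknxaehixko

The rule is to move the last 3 characters to the front (rotate right by 3).
For "knxaehixkofcw" the result is "fcwknxaehixko".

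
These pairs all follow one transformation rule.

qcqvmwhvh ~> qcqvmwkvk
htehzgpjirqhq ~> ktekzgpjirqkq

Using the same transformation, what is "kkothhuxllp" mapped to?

kkotkkuxllp

In each case the input is transformed by: replace every "h" with "k".
"kkothhuxllp" → "kkotkkuxllp".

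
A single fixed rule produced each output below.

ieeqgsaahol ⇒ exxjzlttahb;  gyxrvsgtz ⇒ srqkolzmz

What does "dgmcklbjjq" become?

jzfvdeuccw

Looking at the pairs, the operation is to shift every letter 7 places backward in the alphabet (wrapping around), then swap the first and last characters.
On "dgmcklbjjq": the first step gives "wzfvdeuccj", and the second then gives "jzfvdeuccw".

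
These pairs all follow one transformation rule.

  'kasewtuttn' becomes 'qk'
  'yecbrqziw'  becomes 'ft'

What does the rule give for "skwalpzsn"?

The pattern: shift every letter 3 places backward in the alphabet (wrapping around), then keep only the last 2 characters.
"skwalpzsn" → "phtximwpk" → "pk".

pk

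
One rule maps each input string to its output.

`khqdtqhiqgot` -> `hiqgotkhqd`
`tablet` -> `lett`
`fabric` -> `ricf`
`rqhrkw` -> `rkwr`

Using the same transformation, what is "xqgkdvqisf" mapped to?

Rule — swap the front and back halves of the string, then delete the last 2 characters.
"xqgkdvqisf" → "vqisfxqg".

vqisfxqg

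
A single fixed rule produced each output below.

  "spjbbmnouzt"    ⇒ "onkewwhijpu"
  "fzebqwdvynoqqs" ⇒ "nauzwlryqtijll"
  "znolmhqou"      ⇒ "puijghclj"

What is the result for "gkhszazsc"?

Each output is the input with this applied: shift every letter 5 places backward in the alphabet (wrapping around), then move the last character to the front.
Working it through for "gkhszazsc": intermediate "bfcnuvunx", final "xbfcnuvun".

xbfcnuvun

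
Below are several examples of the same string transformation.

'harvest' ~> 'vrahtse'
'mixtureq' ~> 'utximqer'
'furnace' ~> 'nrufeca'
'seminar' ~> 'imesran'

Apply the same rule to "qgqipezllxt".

The rule is to reverse the string, then move the first 3 characters to the end (rotate left by 3).
Doing the same to "qgqipezllxt": "lzepiqgqtxl".

lzepiqgqtxl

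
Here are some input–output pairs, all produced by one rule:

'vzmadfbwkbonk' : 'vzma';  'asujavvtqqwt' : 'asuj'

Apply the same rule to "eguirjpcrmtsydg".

Each output is the input with this applied: keep only the first 4 characters.
Doing the same to "eguirjpcrmtsydg": "egui".

egui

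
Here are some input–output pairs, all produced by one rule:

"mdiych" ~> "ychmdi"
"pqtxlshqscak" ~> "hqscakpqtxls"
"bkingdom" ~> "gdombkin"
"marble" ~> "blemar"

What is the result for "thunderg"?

Each output is the input with this applied: swap the front and back halves of the string.
On "thunderg" that produces "dergthun".

dergthun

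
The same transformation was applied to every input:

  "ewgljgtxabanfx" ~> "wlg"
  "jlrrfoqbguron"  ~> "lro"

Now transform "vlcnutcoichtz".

Each output is the input with this applied: keep every other character starting from the second (positions 2nd, 4th, 6th, ...), then keep only the first 3 characters.
Starting from "vlcnutcoichtz": after the first operation, "lntoct"; after the second, "lnt".

lnt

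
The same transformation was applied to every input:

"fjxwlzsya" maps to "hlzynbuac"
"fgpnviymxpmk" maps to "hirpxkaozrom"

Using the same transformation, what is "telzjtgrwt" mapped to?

vgnblvityv

The rule is to shift every letter 2 places forward in the alphabet (wrapping around).
So "telzjtgrwt" becomes "vgnblvityv".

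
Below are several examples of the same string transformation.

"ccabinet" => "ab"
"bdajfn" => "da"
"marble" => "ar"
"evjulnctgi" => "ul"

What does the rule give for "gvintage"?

in

In each case the input is transformed by: swap the front and back halves of the string, then keep only the last 2 characters.
Applying both steps to "gvintage": "tagegvin", then "in".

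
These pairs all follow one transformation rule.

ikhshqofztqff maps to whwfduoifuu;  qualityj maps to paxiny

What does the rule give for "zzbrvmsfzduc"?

qgkbhuosjr

What's happening: shift every letter 11 places backward in the alphabet (wrapping around), then delete the first 2 characters.
On "zzbrvmsfzduc": the first step gives "ooqgkbhuosjr", and the second then gives "qgkbhuosjr".
(Check on "ikhshqofztqff": → "xzwhwfduoifuu" → "whwfduoifuu" ✓)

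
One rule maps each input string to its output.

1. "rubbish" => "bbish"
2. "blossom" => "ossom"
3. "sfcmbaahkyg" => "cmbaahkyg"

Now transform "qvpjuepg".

The pattern: delete the first 2 characters.
Doing the same to "qvpjuepg": "pjuepg".

pjuepg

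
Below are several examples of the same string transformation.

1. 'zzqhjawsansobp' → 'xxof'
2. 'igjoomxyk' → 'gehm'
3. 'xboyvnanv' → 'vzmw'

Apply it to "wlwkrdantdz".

ujui

The transformation: shift every letter 2 places backward in the alphabet (wrapping around), then keep only the first 4 characters.
On "wlwkrdantdz": the first step gives "ujuipbylrbx", and the second then gives "ujui".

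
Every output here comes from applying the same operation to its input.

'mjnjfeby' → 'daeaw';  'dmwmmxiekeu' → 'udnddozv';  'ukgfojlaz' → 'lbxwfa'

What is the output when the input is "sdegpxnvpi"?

Rule — delete the last 3 characters, then shift every letter 9 places backward in the alphabet (wrapping around).
Applying both steps to "sdegpxnvpi": "sdegpxn", then "juvxgoe".

juvxgoe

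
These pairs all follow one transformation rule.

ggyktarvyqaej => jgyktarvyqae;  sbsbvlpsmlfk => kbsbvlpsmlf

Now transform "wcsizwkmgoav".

The rule is to delete the first character, then move the last character to the front.
So "wcsizwkmgoav" becomes "vcsizwkmgoa".

vcsizwkmgoa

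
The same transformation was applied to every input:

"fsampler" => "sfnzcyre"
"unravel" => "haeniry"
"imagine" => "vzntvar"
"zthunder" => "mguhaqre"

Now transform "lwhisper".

The transformation: shift every letter 13 places forward in the alphabet (wrapping around) — i.e. ROT13.
"lwhisper" → "yjuvfcre".

yjuvfcre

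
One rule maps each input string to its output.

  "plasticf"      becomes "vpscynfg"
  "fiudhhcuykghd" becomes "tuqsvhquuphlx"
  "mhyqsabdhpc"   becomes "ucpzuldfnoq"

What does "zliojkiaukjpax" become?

cnkmyvbwxvnhxw

The rule is to shift every letter 13 places forward in the alphabet (wrapping around) — i.e. ROT13, then move the last 3 characters to the front (rotate right by 3).
"zliojkiaukjpax" → "myvbwxvnhxwcnk" → "cnkmyvbwxvnhxw".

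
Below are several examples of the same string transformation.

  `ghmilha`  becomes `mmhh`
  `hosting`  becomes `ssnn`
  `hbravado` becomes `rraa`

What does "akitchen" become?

The pattern: keep one character in every 3, starting at position 3 (positions 3rd, 6th, 9th, ...), then double every character.
Working it through for "akitchen": intermediate "ih", final "iihh".
(Check on "hosting": → "sn" → "ssnn" ✓)

iihh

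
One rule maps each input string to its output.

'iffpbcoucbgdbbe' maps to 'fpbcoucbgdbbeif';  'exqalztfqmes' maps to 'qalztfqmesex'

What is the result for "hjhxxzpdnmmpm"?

The pattern: move the first 2 characters to the end (rotate left by 2).
Applying that to "hjhxxzpdnmmpm" gives "hxxzpdnmmpmhj".

hxxzpdnmmpmhj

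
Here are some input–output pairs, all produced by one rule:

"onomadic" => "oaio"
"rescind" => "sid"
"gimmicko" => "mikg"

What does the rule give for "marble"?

rlm

The transformation: move the first character to the end, then keep every other character starting from the second (positions 2nd, 4th, 6th, ...).
Working it through for "marble": intermediate "arblem", final "rlm".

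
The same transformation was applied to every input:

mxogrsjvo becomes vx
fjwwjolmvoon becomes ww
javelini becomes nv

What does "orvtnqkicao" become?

In each case the input is transformed by: sort the characters into alphabetical order, then keep only the last 2 characters.
Starting from "orvtnqkicao": after the first operation, "aciknooqrtv"; after the second, "tv".

tv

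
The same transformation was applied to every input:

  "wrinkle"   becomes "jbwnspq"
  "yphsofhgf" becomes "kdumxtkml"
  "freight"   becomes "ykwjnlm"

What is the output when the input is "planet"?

The rule is to move the last character to the front, then shift every letter 5 places forward in the alphabet (wrapping around).
For "planet", step one produces "tplane"; step two turns that into "yuqfsj".

yuqfsj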